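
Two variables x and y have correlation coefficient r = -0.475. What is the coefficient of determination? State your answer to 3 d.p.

0.226

r² = (-0.475)² = 0.226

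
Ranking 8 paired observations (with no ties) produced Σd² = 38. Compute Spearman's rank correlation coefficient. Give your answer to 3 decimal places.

ρ = 1 − 6Σd² / [n(n²−1)] = 1 − 6×38 / (8×63)
  = 1 − 228/504 = 1 − 0.4524 ≈ 0.548

0.548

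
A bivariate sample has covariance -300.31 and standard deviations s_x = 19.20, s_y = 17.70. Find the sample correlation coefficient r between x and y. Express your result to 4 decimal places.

r = Cov(x,y) / (s_x · s_y) = -300.31 / (19.20 × 17.70)
  = -300.31 / 339.8400 ≈ -0.8837

-0.8837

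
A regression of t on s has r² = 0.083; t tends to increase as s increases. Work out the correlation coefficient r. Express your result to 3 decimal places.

|r| = √0.083 = 0.288
The association is positive, so r = 0.288.

0.288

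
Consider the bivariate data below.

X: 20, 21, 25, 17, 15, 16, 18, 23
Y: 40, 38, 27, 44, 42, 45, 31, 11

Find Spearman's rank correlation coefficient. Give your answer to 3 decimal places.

Rank X: 5, 6, 8, 3, 1, 2, 4, 7
Rank Y: 5, 4, 2, 7, 6, 8, 3, 1
d = rank(X) − rank(Y): 0, 2, 6, -4, -5, -6, 1, 6; Σd² = 154
ρ = 1 − 6Σd² / [n(n²−1)] = 1 − 6×154 / (8×63) = 1 − 924/504 ≈ -0.833

-0.833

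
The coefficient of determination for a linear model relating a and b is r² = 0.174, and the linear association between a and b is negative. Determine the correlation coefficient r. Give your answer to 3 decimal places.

|r| = √0.174 = 0.417
The association is negative, so r = −0.417.

-0.417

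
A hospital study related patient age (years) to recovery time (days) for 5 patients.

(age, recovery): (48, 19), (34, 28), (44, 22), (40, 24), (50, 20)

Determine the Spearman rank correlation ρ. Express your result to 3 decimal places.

Rank age: 4, 1, 3, 2, 5
Rank recovery: 1, 5, 3, 4, 2
d = rank(age) − rank(recovery): 3, -4, 0, -2, 3; Σd² = 38
ρ = 1 − 6Σd² / [n(n²−1)] = 1 − 6×38 / (5×24) = 1 − 228/120 ≈ -0.900

-0.900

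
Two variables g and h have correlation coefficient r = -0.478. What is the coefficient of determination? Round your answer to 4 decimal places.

0.2285

r² = (-0.478)² = 0.2285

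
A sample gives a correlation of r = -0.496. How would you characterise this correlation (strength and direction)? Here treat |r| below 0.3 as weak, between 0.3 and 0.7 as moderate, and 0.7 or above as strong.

r = -0.496 < 0 so the relationship is negative.
|r| = 0.496, which falls in the moderate range.

moderate negative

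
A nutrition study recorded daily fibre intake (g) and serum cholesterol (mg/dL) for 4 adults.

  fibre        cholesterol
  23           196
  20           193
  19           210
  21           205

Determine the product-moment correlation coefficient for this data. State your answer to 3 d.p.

n = 4, Σx = 83, Σy = 804, Σx² = 1731, Σy² = 161790, Σxy = 16663
nΣxy − ΣxΣy = 66652 − 66732 = -80
nΣx² − (Σx)² = 6924 − 6889 = 35; nΣy² − (Σy)² = 647160 − 646416 = 744
r = -80 / √(35 × 744) = -80 / 161.3691 ≈ -0.496

-0.496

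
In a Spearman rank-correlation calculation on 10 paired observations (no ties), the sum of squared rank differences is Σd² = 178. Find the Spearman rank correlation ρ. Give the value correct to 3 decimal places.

ρ = 1 − 6Σd² / [n(n²−1)] = 1 − 6×178 / (10×99)
  = 1 − 1068/990 = 1 − 1.0788 ≈ -0.079

-0.079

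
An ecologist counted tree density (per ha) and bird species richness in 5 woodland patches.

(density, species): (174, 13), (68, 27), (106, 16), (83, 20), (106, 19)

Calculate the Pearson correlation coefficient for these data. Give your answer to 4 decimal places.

-0.8635

n = 5, Σx = 537, Σy = 95, Σx² = 64261, Σy² = 1915, Σxy = 9468
nΣxy − ΣxΣy = 47340 − 51015 = -3675
nΣx² − (Σx)² = 321305 − 288369 = 32936; nΣy² − (Σy)² = 9575 − 9025 = 550
r = -3675 / √(32936 × 550) = -3675 / 4256.1485 ≈ -0.8635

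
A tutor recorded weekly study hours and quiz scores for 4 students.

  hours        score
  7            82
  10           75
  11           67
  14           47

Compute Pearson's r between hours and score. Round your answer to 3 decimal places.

-0.965

n = 4, Σx = 42, Σy = 271, Σx² = 466, Σy² = 19047, Σxy = 2719
nΣxy − ΣxΣy = 10876 − 11382 = -506
nΣx² − (Σx)² = 1864 − 1764 = 100; nΣy² − (Σy)² = 76188 − 73441 = 2747
r = -506 / √(100 × 2747) = -506 / 524.1183 ≈ -0.965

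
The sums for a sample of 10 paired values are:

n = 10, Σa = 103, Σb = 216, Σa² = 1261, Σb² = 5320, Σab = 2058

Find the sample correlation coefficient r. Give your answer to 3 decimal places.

r = (nΣab − ΣaΣb) / √[(nΣa² − (Σa)²)(nΣb² − (Σb)²)]
Numerator: 10×2058 − 103×216 = -1668
Denominator: √[(12610 − 10609)(53200 − 46656)] = √[2001 × 6544] = 3618.6384
r = -1668 / 3618.6384 ≈ -0.461

-0.461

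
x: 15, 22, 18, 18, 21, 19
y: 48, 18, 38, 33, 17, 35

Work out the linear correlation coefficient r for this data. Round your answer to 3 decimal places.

-0.962

n = 6, Σx = 113, Σy = 189, Σx² = 2159, Σy² = 6675, Σxy = 3416
nΣxy − ΣxΣy = 20496 − 21357 = -861
nΣx² − (Σx)² = 12954 − 12769 = 185; nΣy² − (Σy)² = 40050 − 35721 = 4329
r = -861 / √(185 × 4329) = -861 / 894.9106 ≈ -0.962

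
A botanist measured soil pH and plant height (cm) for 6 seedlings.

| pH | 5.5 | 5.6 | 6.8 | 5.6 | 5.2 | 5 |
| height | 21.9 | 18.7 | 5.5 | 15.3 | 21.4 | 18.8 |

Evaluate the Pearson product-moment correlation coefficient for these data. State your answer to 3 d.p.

-0.898

n = 6, Σx = 33.7, Σy = 101.6, Σx² = 191.25, Σy² = 1905.04, Σxy = 553.53
nΣxy − ΣxΣy = 3321.18 − 3423.92 = -102.74
nΣx² − (Σx)² = 1147.5 − 1135.69 = 11.81; nΣy² − (Σy)² = 11430.24 − 10322.56 = 1107.68
r = -102.74 / √(11.81 × 1107.68) = -102.74 / 114.3753 ≈ -0.898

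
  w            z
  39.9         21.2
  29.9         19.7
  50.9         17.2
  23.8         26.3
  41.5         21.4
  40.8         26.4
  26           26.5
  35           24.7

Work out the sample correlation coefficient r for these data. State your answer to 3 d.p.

-0.634

n = 8, Σw = 287.8, Σz = 183.4, Σw² = 10931.16, Σz² = 4292.32, Σwz = 6455.05
nΣwz − ΣwΣz = 51640.4 − 52782.52 = -1142.12
nΣw² − (Σw)² = 87449.28 − 82828.84 = 4620.44; nΣz² − (Σz)² = 34338.56 − 33635.56 = 703
r = -1142.12 / √(4620.44 × 703) = -1142.12 / 1802.2678 ≈ -0.634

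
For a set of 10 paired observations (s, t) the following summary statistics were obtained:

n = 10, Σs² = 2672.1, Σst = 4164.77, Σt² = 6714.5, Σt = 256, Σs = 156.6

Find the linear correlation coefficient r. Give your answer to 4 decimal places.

0.8286

r = (nΣst − ΣsΣt) / √[(nΣs² − (Σs)²)(nΣt² − (Σt)²)]
Numerator: 10×4164.77 − 156.6×256 = 1558.1
Denominator: √[(26721 − 24523.56)(67145 − 65536)] = √[2197.44 × 1609] = 1880.3406
r = 1558.1 / 1880.3406 ≈ 0.8286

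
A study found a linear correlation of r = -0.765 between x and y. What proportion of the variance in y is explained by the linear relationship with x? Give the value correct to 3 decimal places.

r² = (-0.765)² = 0.585

0.585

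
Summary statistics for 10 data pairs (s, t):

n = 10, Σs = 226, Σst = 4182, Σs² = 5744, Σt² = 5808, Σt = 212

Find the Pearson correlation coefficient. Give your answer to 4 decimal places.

r = (nΣst − ΣsΣt) / √[(nΣs² − (Σs)²)(nΣt² − (Σt)²)]
Numerator: 10×4182 − 226×212 = -6092
Denominator: √[(57440 − 51076)(58080 − 44944)] = √[6364 × 13136] = 9143.1671
r = -6092 / 9143.1671 ≈ -0.6663

-0.6663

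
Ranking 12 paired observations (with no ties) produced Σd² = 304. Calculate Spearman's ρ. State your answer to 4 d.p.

-0.0629

ρ = 1 − 6Σd² / [n(n²−1)] = 1 − 6×304 / (12×143)
  = 1 − 1824/1716 = 1 − 1.06294 ≈ -0.0629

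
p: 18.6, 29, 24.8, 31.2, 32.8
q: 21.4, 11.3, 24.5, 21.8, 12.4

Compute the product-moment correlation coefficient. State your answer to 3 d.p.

-0.534

n = 5, Σp = 136.4, Σq = 91.4, Σp² = 3851.28, Σq² = 1814.9, Σpq = 2420.22
nΣpq − ΣpΣq = 12101.1 − 12466.96 = -365.86
nΣp² − (Σp)² = 19256.4 − 18604.96 = 651.44; nΣq² − (Σq)² = 9074.5 − 8353.96 = 720.54
r = -365.86 / √(651.44 × 720.54) = -365.86 / 685.1194 ≈ -0.534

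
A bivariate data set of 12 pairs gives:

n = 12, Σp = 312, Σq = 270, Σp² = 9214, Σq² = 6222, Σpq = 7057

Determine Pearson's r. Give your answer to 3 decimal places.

r = (nΣpq − ΣpΣq) / √[(nΣp² − (Σp)²)(nΣq² − (Σq)²)]
Numerator: 12×7057 − 312×270 = 444
Denominator: √[(110568 − 97344)(74664 − 72900)] = √[13224 × 1764] = 4829.8174
r = 444 / 4829.8174 ≈ 0.092

0.092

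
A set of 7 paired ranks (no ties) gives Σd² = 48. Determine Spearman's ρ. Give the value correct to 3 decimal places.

ρ = 1 − 6Σd² / [n(n²−1)] = 1 − 6×48 / (7×48)
  = 1 − 288/336 = 1 − 0.8571 ≈ 0.143

0.143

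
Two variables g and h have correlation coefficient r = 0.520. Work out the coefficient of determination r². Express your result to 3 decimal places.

r² = (0.520)² = 0.270

0.270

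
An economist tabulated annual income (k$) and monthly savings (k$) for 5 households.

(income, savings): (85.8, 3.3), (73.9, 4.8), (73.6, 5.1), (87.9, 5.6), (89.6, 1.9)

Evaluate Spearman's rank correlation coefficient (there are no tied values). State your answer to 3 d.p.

-0.400

Rank income: 3, 2, 1, 4, 5
Rank savings: 2, 3, 4, 5, 1
d = rank(income) − rank(savings): 1, -1, -3, -1, 4; Σd² = 28
ρ = 1 − 6Σd² / [n(n²−1)] = 1 − 6×28 / (5×24) = 1 − 168/120 ≈ -0.400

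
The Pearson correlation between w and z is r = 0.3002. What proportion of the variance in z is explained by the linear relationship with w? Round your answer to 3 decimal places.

0.090

r² = (0.3002)² = 0.090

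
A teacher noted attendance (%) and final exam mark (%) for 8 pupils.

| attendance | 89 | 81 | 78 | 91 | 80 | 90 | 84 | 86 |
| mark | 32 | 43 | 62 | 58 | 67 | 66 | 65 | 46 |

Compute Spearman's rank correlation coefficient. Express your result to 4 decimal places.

Rank attendance: 6, 3, 1, 8, 2, 7, 4, 5
Rank mark: 1, 2, 5, 4, 8, 7, 6, 3
d = rank(attendance) − rank(mark): 5, 1, -4, 4, -6, 0, -2, 2; Σd² = 102
ρ = 1 − 6Σd² / [n(n²−1)] = 1 − 6×102 / (8×63) = 1 − 612/504 ≈ -0.2143

-0.2143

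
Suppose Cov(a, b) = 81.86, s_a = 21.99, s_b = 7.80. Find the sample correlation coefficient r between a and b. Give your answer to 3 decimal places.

r = Cov(a,b) / (s_a · s_b) = 81.86 / (21.99 × 7.80)
  = 81.86 / 171.5220 ≈ 0.477

0.477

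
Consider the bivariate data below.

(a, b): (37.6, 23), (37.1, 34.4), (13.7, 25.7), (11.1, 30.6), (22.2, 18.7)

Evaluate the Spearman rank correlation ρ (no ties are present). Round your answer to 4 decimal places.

Rank a: 5, 4, 2, 1, 3
Rank b: 2, 5, 3, 4, 1
d = rank(a) − rank(b): 3, -1, -1, -3, 2; Σd² = 24
ρ = 1 − 6Σd² / [n(n²−1)] = 1 − 6×24 / (5×24) = 1 − 144/120 ≈ -0.2000

-0.2000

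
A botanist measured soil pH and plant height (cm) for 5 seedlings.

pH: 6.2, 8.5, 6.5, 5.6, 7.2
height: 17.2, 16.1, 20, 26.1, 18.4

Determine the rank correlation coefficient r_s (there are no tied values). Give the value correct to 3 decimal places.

-0.700

Rank pH: 2, 5, 3, 1, 4
Rank height: 2, 1, 4, 5, 3
d = rank(pH) − rank(height): 0, 4, -1, -4, 1; Σd² = 34
ρ = 1 − 6Σd² / [n(n²−1)] = 1 − 6×34 / (5×24) = 1 − 204/120 ≈ -0.700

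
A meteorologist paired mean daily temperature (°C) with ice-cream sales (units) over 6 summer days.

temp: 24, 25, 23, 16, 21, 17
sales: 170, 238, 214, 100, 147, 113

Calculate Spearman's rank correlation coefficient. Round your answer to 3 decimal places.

Rank temp: 5, 6, 4, 1, 3, 2
Rank sales: 4, 6, 5, 1, 3, 2
d = rank(temp) − rank(sales): 1, 0, -1, 0, 0, 0; Σd² = 2
ρ = 1 − 6Σd² / [n(n²−1)] = 1 − 6×2 / (6×35) = 1 − 12/210 ≈ 0.943

0.943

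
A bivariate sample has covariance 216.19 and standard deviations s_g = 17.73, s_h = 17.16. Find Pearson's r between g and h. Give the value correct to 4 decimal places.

0.7106

r = Cov(g,h) / (s_g · s_h) = 216.19 / (17.73 × 17.16)
  = 216.19 / 304.2468 ≈ 0.7106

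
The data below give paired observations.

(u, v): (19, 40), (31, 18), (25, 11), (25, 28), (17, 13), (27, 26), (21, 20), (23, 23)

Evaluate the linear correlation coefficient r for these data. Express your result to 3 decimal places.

-0.142

n = 8, Σu = 188, Σv = 179, Σu² = 4560, Σv² = 4603, Σuv = 4165
nΣuv − ΣuΣv = 33320 − 33652 = -332
nΣu² − (Σu)² = 36480 − 35344 = 1136; nΣv² − (Σv)² = 36824 − 32041 = 4783
r = -332 / √(1136 × 4783) = -332 / 2330.9843 ≈ -0.142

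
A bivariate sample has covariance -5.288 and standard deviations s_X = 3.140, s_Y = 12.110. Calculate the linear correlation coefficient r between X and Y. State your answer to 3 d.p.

r = Cov(X,Y) / (s_X · s_Y) = -5.288 / (3.140 × 12.110)
  = -5.288 / 38.0254 ≈ -0.139

-0.139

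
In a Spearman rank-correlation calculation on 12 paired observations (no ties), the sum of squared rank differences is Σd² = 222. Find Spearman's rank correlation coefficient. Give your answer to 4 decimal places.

ρ = 1 − 6Σd² / [n(n²−1)] = 1 − 6×222 / (12×143)
  = 1 − 1332/1716 = 1 − 0.77622 ≈ 0.2238

0.2238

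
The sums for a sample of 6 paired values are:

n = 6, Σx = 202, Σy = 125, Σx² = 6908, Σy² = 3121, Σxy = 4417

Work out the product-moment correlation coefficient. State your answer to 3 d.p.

0.886

r = (nΣxy − ΣxΣy) / √[(nΣx² − (Σx)²)(nΣy² − (Σy)²)]
Numerator: 6×4417 − 202×125 = 1252
Denominator: √[(41448 − 40804)(18726 − 15625)] = √[644 × 3101] = 1413.1681
r = 1252 / 1413.1681 ≈ 0.886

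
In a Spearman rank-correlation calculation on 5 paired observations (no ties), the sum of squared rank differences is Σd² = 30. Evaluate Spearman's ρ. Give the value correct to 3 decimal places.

ρ = 1 − 6Σd² / [n(n²−1)] = 1 − 6×30 / (5×24)
  = 1 − 180/120 = 1 − 1.5000 ≈ -0.500

-0.500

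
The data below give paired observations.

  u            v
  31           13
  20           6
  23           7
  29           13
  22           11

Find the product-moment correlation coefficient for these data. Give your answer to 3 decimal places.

0.842

n = 5, Σu = 125, Σv = 50, Σu² = 3215, Σv² = 544, Σuv = 1303
nΣuv − ΣuΣv = 6515 − 6250 = 265
nΣu² − (Σu)² = 16075 − 15625 = 450; nΣv² − (Σv)² = 2720 − 2500 = 220
r = 265 / √(450 × 220) = 265 / 314.6427 ≈ 0.842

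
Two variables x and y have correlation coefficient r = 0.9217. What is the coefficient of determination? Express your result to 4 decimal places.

r² = (0.9217)² = 0.8495

0.8495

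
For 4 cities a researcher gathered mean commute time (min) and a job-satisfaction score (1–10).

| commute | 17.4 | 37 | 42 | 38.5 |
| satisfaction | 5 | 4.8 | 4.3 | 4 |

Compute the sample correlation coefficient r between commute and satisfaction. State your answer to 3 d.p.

n = 4, Σx = 134.9, Σy = 18.1, Σx² = 4918.01, Σy² = 82.53, Σxy = 599.2
nΣxy − ΣxΣy = 2396.8 − 2441.69 = -44.89
nΣx² − (Σx)² = 19672.04 − 18198.01 = 1474.03; nΣy² − (Σy)² = 330.12 − 327.61 = 2.51
r = -44.89 / √(1474.03 × 2.51) = -44.89 / 60.8261 ≈ -0.738

-0.738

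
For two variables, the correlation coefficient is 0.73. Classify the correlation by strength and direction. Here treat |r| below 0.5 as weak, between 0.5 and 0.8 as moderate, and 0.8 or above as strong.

r = 0.73 > 0 so the relationship is positive.
|r| = 0.73, which falls in the moderate range.

moderate positive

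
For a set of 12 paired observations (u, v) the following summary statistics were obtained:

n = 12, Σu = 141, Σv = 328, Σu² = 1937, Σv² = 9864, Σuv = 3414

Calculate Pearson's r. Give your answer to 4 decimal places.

r = (nΣuv − ΣuΣv) / √[(nΣu² − (Σu)²)(nΣv² − (Σv)²)]
Numerator: 12×3414 − 141×328 = -5280
Denominator: √[(23244 − 19881)(118368 − 107584)] = √[3363 × 10784] = 6022.1750
r = -5280 / 6022.1750 ≈ -0.8768

-0.8768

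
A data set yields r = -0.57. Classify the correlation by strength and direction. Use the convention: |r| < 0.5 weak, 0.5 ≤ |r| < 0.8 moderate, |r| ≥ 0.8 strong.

r = -0.57 < 0 so the relationship is negative.
|r| = 0.57, which falls in the moderate range.

moderate negative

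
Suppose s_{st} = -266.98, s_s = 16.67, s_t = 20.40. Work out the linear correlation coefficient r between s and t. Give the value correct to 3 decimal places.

r = Cov(s,t) / (s_s · s_t) = -266.98 / (16.67 × 20.40)
  = -266.98 / 340.0680 ≈ -0.785

-0.785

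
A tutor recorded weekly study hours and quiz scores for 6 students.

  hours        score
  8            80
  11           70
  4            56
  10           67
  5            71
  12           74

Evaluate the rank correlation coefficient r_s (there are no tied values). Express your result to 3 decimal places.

Rank hours: 3, 5, 1, 4, 2, 6
Rank score: 6, 3, 1, 2, 4, 5
d = rank(hours) − rank(score): -3, 2, 0, 2, -2, 1; Σd² = 22
ρ = 1 − 6Σd² / [n(n²−1)] = 1 − 6×22 / (6×35) = 1 − 132/210 ≈ 0.371

0.371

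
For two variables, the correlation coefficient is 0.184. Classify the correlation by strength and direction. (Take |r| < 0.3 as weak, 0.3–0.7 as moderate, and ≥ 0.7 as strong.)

r = 0.184 > 0 so the relationship is positive.
|r| = 0.184, which falls in the weak range.

weak positive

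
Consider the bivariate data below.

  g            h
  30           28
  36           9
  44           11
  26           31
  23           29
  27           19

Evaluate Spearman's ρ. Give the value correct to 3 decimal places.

Rank g: 4, 5, 6, 2, 1, 3
Rank h: 4, 1, 2, 6, 5, 3
d = rank(g) − rank(h): 0, 4, 4, -4, -4, 0; Σd² = 64
ρ = 1 − 6Σd² / [n(n²−1)] = 1 − 6×64 / (6×35) = 1 − 384/210 ≈ -0.829

-0.829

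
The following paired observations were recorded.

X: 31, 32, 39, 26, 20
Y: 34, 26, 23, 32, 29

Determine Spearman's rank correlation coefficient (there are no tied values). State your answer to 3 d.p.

Rank X: 3, 4, 5, 2, 1
Rank Y: 5, 2, 1, 4, 3
d = rank(X) − rank(Y): -2, 2, 4, -2, -2; Σd² = 32
ρ = 1 − 6Σd² / [n(n²−1)] = 1 − 6×32 / (5×24) = 1 − 192/120 ≈ -0.600

-0.600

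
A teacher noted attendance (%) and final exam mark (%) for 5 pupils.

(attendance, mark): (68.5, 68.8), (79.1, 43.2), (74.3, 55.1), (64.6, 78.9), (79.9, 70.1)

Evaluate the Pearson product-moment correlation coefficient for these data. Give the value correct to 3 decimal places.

-0.647

n = 5, Σx = 366.4, Σy = 316.1, Σx² = 27026.72, Σy² = 20774.91, Σxy = 22921.78
nΣxy − ΣxΣy = 114608.9 − 115819.04 = -1210.14
nΣx² − (Σx)² = 135133.6 − 134248.96 = 884.64; nΣy² − (Σy)² = 103874.55 − 99919.21 = 3955.34
r = -1210.14 / √(884.64 × 3955.34) = -1210.14 / 1870.5753 ≈ -0.647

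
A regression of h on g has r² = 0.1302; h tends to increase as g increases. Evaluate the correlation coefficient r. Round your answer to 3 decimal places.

|r| = √0.1302 = 0.361
The association is positive, so r = 0.361.

0.361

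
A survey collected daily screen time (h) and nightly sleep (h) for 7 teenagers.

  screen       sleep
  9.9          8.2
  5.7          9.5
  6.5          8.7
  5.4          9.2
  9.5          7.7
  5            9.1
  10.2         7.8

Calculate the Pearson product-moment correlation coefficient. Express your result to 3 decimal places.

n = 7, Σx = 52.2, Σy = 60.2, Σx² = 421.2, Σy² = 520.76, Σxy = 439.77
nΣxy − ΣxΣy = 3078.39 − 3142.44 = -64.05
nΣx² − (Σx)² = 2948.4 − 2724.84 = 223.56; nΣy² − (Σy)² = 3645.32 − 3624.04 = 21.28
r = -64.05 / √(223.56 × 21.28) = -64.05 / 68.9736 ≈ -0.929

-0.929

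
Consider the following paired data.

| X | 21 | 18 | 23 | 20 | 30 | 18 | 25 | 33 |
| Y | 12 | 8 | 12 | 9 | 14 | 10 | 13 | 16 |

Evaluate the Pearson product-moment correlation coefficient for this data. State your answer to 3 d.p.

0.933

n = 8, ΣX = 188, ΣY = 94, ΣX² = 4632, ΣY² = 1154, ΣXY = 2305
nΣXY − ΣXΣY = 18440 − 17672 = 768
nΣX² − (ΣX)² = 37056 − 35344 = 1712; nΣY² − (ΣY)² = 9232 − 8836 = 396
r = 768 / √(1712 × 396) = 768 / 823.3784 ≈ 0.933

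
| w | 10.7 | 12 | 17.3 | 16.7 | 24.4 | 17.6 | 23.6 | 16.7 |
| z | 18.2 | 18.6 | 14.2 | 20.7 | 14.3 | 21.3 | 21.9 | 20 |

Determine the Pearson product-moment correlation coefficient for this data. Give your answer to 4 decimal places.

n = 8, Σw = 139, Σz = 149.2, Σw² = 2577.64, Σz² = 2845.12, Σwz = 2583.93
nΣwz − ΣwΣz = 20671.44 − 20738.8 = -67.36
nΣw² − (Σw)² = 20621.12 − 19321 = 1300.12; nΣz² − (Σz)² = 22760.96 − 22260.64 = 500.32
r = -67.36 / √(1300.12 × 500.32) = -67.36 / 806.5209 ≈ -0.0835

-0.0835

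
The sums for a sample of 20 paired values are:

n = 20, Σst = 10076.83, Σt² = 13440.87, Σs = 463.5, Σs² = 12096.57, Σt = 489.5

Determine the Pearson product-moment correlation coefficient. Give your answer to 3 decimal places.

-0.901

r = (nΣst − ΣsΣt) / √[(nΣs² − (Σs)²)(nΣt² − (Σt)²)]
Numerator: 20×10076.83 − 463.5×489.5 = -25346.65
Denominator: √[(241931.4 − 214832.25)(268817.4 − 239610.25)] = √[27099.15 × 29207.15] = 28133.4132
r = -25346.65 / 28133.4132 ≈ -0.901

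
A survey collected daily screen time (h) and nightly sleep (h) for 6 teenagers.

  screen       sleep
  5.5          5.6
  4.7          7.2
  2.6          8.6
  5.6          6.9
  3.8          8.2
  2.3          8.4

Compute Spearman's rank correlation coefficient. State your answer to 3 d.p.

-0.886

Rank screen: 5, 4, 2, 6, 3, 1
Rank sleep: 1, 3, 6, 2, 4, 5
d = rank(screen) − rank(sleep): 4, 1, -4, 4, -1, -4; Σd² = 66
ρ = 1 − 6Σd² / [n(n²−1)] = 1 − 6×66 / (6×35) = 1 − 396/210 ≈ -0.886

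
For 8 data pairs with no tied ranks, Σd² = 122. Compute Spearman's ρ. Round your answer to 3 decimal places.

ρ = 1 − 6Σd² / [n(n²−1)] = 1 − 6×122 / (8×63)
  = 1 − 732/504 = 1 − 1.4524 ≈ -0.452

-0.452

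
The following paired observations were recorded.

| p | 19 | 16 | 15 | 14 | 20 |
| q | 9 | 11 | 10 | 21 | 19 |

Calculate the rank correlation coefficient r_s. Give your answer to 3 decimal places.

Rank p: 4, 3, 2, 1, 5
Rank q: 1, 3, 2, 5, 4
d = rank(p) − rank(q): 3, 0, 0, -4, 1; Σd² = 26
ρ = 1 − 6Σd² / [n(n²−1)] = 1 − 6×26 / (5×24) = 1 − 156/120 ≈ -0.300

-0.300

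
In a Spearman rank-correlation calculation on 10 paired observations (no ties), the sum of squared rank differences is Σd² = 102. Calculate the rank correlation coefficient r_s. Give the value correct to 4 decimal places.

0.3818

ρ = 1 − 6Σd² / [n(n²−1)] = 1 − 6×102 / (10×99)
  = 1 − 612/990 = 1 − 0.61818 ≈ 0.3818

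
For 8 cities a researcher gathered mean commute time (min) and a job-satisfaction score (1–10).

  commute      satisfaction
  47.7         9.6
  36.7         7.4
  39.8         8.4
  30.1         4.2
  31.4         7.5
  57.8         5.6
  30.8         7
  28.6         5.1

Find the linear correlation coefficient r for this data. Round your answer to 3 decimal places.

n = 8, Σx = 302.9, Σy = 54.8, Σx² = 12205.63, Σy² = 397.74, Σxy = 2110.88
nΣxy − ΣxΣy = 16887.04 − 16598.92 = 288.12
nΣx² − (Σx)² = 97645.04 − 91748.41 = 5896.63; nΣy² − (Σy)² = 3181.92 − 3003.04 = 178.88
r = 288.12 / √(5896.63 × 178.88) = 288.12 / 1027.0293 ≈ 0.281

0.281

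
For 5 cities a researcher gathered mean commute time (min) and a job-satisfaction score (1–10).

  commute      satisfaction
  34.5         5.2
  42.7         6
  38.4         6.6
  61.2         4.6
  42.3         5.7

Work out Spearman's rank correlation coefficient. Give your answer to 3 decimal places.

Rank commute: 1, 4, 2, 5, 3
Rank satisfaction: 2, 4, 5, 1, 3
d = rank(commute) − rank(satisfaction): -1, 0, -3, 4, 0; Σd² = 26
ρ = 1 − 6Σd² / [n(n²−1)] = 1 − 6×26 / (5×24) = 1 − 156/120 ≈ -0.300

-0.300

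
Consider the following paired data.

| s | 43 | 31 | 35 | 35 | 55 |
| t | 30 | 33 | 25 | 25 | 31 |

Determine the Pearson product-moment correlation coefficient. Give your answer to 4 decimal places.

0.2652

n = 5, Σs = 199, Σt = 144, Σs² = 8285, Σt² = 4200, Σst = 5768
nΣst − ΣsΣt = 28840 − 28656 = 184
nΣs² − (Σs)² = 41425 − 39601 = 1824; nΣt² − (Σt)² = 21000 − 20736 = 264
r = 184 / √(1824 × 264) = 184 / 693.9280 ≈ 0.2652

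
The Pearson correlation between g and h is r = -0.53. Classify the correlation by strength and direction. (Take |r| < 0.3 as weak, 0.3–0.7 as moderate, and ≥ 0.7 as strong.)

r = -0.53 < 0 so the relationship is negative.
|r| = 0.53, which falls in the moderate range.

moderate negative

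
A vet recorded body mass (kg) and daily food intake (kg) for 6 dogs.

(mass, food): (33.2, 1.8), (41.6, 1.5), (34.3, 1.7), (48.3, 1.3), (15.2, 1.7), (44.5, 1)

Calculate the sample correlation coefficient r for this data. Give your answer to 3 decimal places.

n = 6, Σx = 217.1, Σy = 9, Σx² = 8553.47, Σy² = 13.96, Σxy = 313.6
nΣxy − ΣxΣy = 1881.6 − 1953.9 = -72.3
nΣx² − (Σx)² = 51320.82 − 47132.41 = 4188.41; nΣy² − (Σy)² = 83.76 − 81 = 2.76
r = -72.3 / √(4188.41 × 2.76) = -72.3 / 107.5175 ≈ -0.672

-0.672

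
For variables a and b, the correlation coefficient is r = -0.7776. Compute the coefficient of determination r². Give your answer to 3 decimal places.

r² = (-0.7776)² = 0.605

0.605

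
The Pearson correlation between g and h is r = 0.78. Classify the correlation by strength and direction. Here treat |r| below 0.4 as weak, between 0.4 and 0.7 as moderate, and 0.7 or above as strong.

strong positive

r = 0.78 > 0 so the relationship is positive.
|r| = 0.78, which falls in the strong range.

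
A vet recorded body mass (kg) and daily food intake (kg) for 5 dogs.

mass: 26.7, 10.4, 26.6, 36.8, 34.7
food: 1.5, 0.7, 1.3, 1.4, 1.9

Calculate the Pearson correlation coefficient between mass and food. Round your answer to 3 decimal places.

0.860

n = 5, Σx = 135.2, Σy = 6.8, Σx² = 4086.94, Σy² = 10, Σxy = 199.36
nΣxy − ΣxΣy = 996.8 − 919.36 = 77.44
nΣx² − (Σx)² = 20434.7 − 18279.04 = 2155.66; nΣy² − (Σy)² = 50 − 46.24 = 3.76
r = 77.44 / √(2155.66 × 3.76) = 77.44 / 90.0293 ≈ 0.860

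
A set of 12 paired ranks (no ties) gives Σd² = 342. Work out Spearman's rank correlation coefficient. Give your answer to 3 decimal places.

ρ = 1 − 6Σd² / [n(n²−1)] = 1 − 6×342 / (12×143)
  = 1 − 2052/1716 = 1 − 1.1958 ≈ -0.196

-0.196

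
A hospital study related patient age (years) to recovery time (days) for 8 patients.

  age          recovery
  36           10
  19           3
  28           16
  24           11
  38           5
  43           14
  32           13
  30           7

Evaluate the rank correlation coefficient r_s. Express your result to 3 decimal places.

0.214

Rank age: 6, 1, 3, 2, 7, 8, 5, 4
Rank recovery: 4, 1, 8, 5, 2, 7, 6, 3
d = rank(age) − rank(recovery): 2, 0, -5, -3, 5, 1, -1, 1; Σd² = 66
ρ = 1 − 6Σd² / [n(n²−1)] = 1 − 6×66 / (8×63) = 1 − 396/504 ≈ 0.214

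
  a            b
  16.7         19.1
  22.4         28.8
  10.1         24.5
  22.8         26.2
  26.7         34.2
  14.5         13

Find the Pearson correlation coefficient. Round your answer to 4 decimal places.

0.6971

n = 6, Σa = 113.2, Σb = 145.8, Σa² = 2325.64, Σb² = 3819.58, Σab = 2910.54
nΣab − ΣaΣb = 17463.24 − 16504.56 = 958.68
nΣa² − (Σa)² = 13953.84 − 12814.24 = 1139.6; nΣb² − (Σb)² = 22917.48 − 21257.64 = 1659.84
r = 958.68 / √(1139.6 × 1659.84) = 958.68 / 1375.3377 ≈ 0.6971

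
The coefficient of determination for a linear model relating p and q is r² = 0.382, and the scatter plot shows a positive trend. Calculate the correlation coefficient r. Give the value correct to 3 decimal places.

|r| = √0.382 = 0.618
The association is positive, so r = 0.618.

0.618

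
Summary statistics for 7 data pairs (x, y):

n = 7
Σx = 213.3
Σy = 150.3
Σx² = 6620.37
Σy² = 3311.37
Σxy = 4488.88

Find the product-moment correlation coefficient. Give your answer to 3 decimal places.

r = (nΣxy − ΣxΣy) / √[(nΣx² − (Σx)²)(nΣy² − (Σy)²)]
Numerator: 7×4488.88 − 213.3×150.3 = -636.83
Denominator: √[(46342.59 − 45496.89)(23179.59 − 22590.09)] = √[845.7 × 589.5] = 706.0738
r = -636.83 / 706.0738 ≈ -0.902

-0.902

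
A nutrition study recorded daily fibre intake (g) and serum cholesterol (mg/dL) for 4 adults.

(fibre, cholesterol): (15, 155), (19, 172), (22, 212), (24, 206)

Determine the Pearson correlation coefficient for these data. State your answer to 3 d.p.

n = 4, Σx = 80, Σy = 745, Σx² = 1646, Σy² = 140989, Σxy = 15201
nΣxy − ΣxΣy = 60804 − 59600 = 1204
nΣx² − (Σx)² = 6584 − 6400 = 184; nΣy² − (Σy)² = 563956 − 555025 = 8931
r = 1204 / √(184 × 8931) = 1204 / 1281.9142 ≈ 0.939

0.939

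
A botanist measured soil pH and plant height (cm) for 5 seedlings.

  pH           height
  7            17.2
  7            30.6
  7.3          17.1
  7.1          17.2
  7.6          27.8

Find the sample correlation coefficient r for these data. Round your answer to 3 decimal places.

0.228

n = 5, Σx = 36, Σy = 109.9, Σx² = 259.46, Σy² = 2593.29, Σxy = 792.83
nΣxy − ΣxΣy = 3964.15 − 3956.4 = 7.75
nΣx² − (Σx)² = 1297.3 − 1296 = 1.3; nΣy² − (Σy)² = 12966.45 − 12078.01 = 888.44
r = 7.75 / √(1.3 × 888.44) = 7.75 / 33.9849 ≈ 0.228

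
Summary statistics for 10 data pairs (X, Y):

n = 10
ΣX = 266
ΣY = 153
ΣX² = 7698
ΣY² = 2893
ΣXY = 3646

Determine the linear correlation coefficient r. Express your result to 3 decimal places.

r = (nΣXY − ΣXΣY) / √[(nΣX² − (ΣX)²)(nΣY² − (ΣY)²)]
Numerator: 10×3646 − 266×153 = -4238
Denominator: √[(76980 − 70756)(28930 − 23409)] = √[6224 × 5521] = 5861.9710
r = -4238 / 5861.9710 ≈ -0.723

-0.723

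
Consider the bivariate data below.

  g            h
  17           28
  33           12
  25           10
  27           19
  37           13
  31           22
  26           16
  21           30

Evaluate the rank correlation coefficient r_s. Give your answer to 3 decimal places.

Rank g: 1, 7, 3, 5, 8, 6, 4, 2
Rank h: 7, 2, 1, 5, 3, 6, 4, 8
d = rank(g) − rank(h): -6, 5, 2, 0, 5, 0, 0, -6; Σd² = 126
ρ = 1 − 6Σd² / [n(n²−1)] = 1 − 6×126 / (8×63) = 1 − 756/504 ≈ -0.500

-0.500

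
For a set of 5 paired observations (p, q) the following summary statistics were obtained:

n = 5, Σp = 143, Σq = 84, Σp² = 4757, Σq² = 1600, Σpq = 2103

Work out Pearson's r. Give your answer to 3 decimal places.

r = (nΣpq − ΣpΣq) / √[(nΣp² − (Σp)²)(nΣq² − (Σq)²)]
Numerator: 5×2103 − 143×84 = -1497
Denominator: √[(23785 − 20449)(8000 − 7056)] = √[3336 × 944] = 1774.5940
r = -1497 / 1774.5940 ≈ -0.844

-0.844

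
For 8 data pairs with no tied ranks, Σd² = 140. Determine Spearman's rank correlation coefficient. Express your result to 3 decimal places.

ρ = 1 − 6Σd² / [n(n²−1)] = 1 − 6×140 / (8×63)
  = 1 − 840/504 = 1 − 1.6667 ≈ -0.667

-0.667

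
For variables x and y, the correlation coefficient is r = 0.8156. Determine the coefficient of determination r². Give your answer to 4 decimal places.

0.6652

r² = (0.8156)² = 0.6652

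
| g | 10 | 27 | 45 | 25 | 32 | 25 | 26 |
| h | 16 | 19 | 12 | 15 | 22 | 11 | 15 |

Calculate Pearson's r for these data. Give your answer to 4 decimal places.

-0.1207

n = 7, Σg = 190, Σh = 110, Σg² = 5804, Σh² = 1816, Σgh = 2957
nΣgh − ΣgΣh = 20699 − 20900 = -201
nΣg² − (Σg)² = 40628 − 36100 = 4528; nΣh² − (Σh)² = 12712 − 12100 = 612
r = -201 / √(4528 × 612) = -201 / 1664.6729 ≈ -0.1207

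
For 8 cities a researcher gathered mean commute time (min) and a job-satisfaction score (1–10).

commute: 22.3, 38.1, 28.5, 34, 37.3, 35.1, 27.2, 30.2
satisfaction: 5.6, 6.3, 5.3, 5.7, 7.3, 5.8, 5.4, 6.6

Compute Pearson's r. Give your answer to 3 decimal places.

0.595

n = 8, Σx = 252.7, Σy = 48, Σx² = 8192.33, Σy² = 291.28, Σxy = 1531.83
nΣxy − ΣxΣy = 12254.64 − 12129.6 = 125.04
nΣx² − (Σx)² = 65538.64 − 63857.29 = 1681.35; nΣy² − (Σy)² = 2330.24 − 2304 = 26.24
r = 125.04 / √(1681.35 × 26.24) = 125.04 / 210.0443 ≈ 0.595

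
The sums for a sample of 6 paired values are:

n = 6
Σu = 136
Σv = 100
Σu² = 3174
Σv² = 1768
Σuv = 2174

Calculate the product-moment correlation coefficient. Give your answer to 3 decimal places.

r = (nΣuv − ΣuΣv) / √[(nΣu² − (Σu)²)(nΣv² − (Σv)²)]
Numerator: 6×2174 − 136×100 = -556
Denominator: √[(19044 − 18496)(10608 − 10000)] = √[548 × 608] = 577.2209
r = -556 / 577.2209 ≈ -0.963

-0.963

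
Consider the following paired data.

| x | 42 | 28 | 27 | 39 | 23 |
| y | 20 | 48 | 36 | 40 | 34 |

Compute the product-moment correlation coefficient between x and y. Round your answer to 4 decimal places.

n = 5, Σx = 159, Σy = 178, Σx² = 5327, Σy² = 6756, Σxy = 5498
nΣxy − ΣxΣy = 27490 − 28302 = -812
nΣx² − (Σx)² = 26635 − 25281 = 1354; nΣy² − (Σy)² = 33780 − 31684 = 2096
r = -812 / √(1354 × 2096) = -812 / 1684.6317 ≈ -0.4820

-0.4820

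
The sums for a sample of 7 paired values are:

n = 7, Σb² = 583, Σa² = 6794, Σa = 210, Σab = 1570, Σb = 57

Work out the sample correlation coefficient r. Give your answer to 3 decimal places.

r = (nΣab − ΣaΣb) / √[(nΣa² − (Σa)²)(nΣb² − (Σb)²)]
Numerator: 7×1570 − 210×57 = -980
Denominator: √[(47558 − 44100)(4081 − 3249)] = √[3458 × 832] = 1696.1887
r = -980 / 1696.1887 ≈ -0.578

-0.578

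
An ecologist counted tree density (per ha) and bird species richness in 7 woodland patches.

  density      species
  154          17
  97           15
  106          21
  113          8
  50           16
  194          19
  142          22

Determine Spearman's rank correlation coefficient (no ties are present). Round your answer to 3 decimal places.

Rank density: 6, 2, 3, 4, 1, 7, 5
Rank species: 4, 2, 6, 1, 3, 5, 7
d = rank(density) − rank(species): 2, 0, -3, 3, -2, 2, -2; Σd² = 34
ρ = 1 − 6Σd² / [n(n²−1)] = 1 − 6×34 / (7×48) = 1 − 204/336 ≈ 0.393

0.393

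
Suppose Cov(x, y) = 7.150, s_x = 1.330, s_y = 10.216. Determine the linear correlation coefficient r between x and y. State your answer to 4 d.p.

r = Cov(x,y) / (s_x · s_y) = 7.150 / (1.330 × 10.216)
  = 7.150 / 13.5873 ≈ 0.5262

0.5262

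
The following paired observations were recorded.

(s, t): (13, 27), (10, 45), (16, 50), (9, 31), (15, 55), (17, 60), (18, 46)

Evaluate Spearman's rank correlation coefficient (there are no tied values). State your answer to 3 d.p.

Rank s: 3, 2, 5, 1, 4, 6, 7
Rank t: 1, 3, 5, 2, 6, 7, 4
d = rank(s) − rank(t): 2, -1, 0, -1, -2, -1, 3; Σd² = 20
ρ = 1 − 6Σd² / [n(n²−1)] = 1 − 6×20 / (7×48) = 1 − 120/336 ≈ 0.643

0.643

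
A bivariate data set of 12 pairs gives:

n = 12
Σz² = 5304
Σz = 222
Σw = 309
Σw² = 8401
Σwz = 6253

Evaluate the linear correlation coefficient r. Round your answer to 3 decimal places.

r = (nΣwz − ΣwΣz) / √[(nΣw² − (Σw)²)(nΣz² − (Σz)²)]
Numerator: 12×6253 − 309×222 = 6438
Denominator: √[(100812 − 95481)(63648 − 49284)] = √[5331 × 14364] = 8750.6848
r = 6438 / 8750.6848 ≈ 0.736

0.736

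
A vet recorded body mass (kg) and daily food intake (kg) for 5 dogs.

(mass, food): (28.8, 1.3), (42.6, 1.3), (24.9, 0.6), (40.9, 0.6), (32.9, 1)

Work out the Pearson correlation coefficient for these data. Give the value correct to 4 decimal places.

0.1780

n = 5, Σx = 170.1, Σy = 4.8, Σx² = 6019.43, Σy² = 5.1, Σxy = 165.2
nΣxy − ΣxΣy = 826 − 816.48 = 9.52
nΣx² − (Σx)² = 30097.15 − 28934.01 = 1163.14; nΣy² − (Σy)² = 25.5 − 23.04 = 2.46
r = 9.52 / √(1163.14 × 2.46) = 9.52 / 53.4913 ≈ 0.1780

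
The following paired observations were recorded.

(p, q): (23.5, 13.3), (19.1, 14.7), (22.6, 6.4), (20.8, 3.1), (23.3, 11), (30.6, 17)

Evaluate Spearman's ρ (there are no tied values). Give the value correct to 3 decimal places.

0.429

Rank p: 5, 1, 3, 2, 4, 6
Rank q: 4, 5, 2, 1, 3, 6
d = rank(p) − rank(q): 1, -4, 1, 1, 1, 0; Σd² = 20
ρ = 1 − 6Σd² / [n(n²−1)] = 1 − 6×20 / (6×35) = 1 − 120/210 ≈ 0.429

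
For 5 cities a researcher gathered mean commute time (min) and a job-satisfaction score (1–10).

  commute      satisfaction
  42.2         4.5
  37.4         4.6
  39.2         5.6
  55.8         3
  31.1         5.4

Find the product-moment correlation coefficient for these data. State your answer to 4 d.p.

-0.8937

n = 5, Σx = 205.7, Σy = 23.1, Σx² = 8797.09, Σy² = 110.93, Σxy = 916.8
nΣxy − ΣxΣy = 4584 − 4751.67 = -167.67
nΣx² − (Σx)² = 43985.45 − 42312.49 = 1672.96; nΣy² − (Σy)² = 554.65 − 533.61 = 21.04
r = -167.67 / √(1672.96 × 21.04) = -167.67 / 187.6142 ≈ -0.8937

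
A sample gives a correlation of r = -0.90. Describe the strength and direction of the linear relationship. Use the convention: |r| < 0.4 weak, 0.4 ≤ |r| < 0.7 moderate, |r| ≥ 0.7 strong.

r = -0.90 < 0 so the relationship is negative.
|r| = 0.90, which falls in the strong range.

strong negative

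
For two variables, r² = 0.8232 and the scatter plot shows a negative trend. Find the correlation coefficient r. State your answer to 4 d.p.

|r| = √0.8232 = 0.9073
The association is negative, so r = −0.9073.

-0.9073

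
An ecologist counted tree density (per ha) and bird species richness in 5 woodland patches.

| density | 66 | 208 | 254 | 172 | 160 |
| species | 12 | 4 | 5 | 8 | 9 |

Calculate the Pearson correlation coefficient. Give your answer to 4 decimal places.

-0.9239

n = 5, Σx = 860, Σy = 38, Σx² = 167320, Σy² = 330, Σxy = 5710
nΣxy − ΣxΣy = 28550 − 32680 = -4130
nΣx² − (Σx)² = 836600 − 739600 = 97000; nΣy² − (Σy)² = 1650 − 1444 = 206
r = -4130 / √(97000 × 206) = -4130 / 4470.1230 ≈ -0.9239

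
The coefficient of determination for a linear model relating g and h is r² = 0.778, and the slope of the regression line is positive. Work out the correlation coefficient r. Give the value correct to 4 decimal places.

0.8820

|r| = √0.778 = 0.8820
The association is positive, so r = 0.8820.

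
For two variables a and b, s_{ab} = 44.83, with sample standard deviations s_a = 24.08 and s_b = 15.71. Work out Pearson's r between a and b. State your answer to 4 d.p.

r = Cov(a,b) / (s_a · s_b) = 44.83 / (24.08 × 15.71)
  = 44.83 / 378.2968 ≈ 0.1185

0.1185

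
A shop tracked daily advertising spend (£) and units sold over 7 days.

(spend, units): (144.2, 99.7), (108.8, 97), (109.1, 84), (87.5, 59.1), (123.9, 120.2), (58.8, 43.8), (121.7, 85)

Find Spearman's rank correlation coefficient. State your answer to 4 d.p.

0.8571

Rank spend: 7, 3, 4, 2, 6, 1, 5
Rank units: 6, 5, 3, 2, 7, 1, 4
d = rank(spend) − rank(units): 1, -2, 1, 0, -1, 0, 1; Σd² = 8
ρ = 1 − 6Σd² / [n(n²−1)] = 1 − 6×8 / (7×48) = 1 − 48/336 ≈ 0.8571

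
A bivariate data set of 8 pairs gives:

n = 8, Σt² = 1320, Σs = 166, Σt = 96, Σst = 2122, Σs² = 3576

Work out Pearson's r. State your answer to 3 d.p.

0.875

r = (nΣst − ΣsΣt) / √[(nΣs² − (Σs)²)(nΣt² − (Σt)²)]
Numerator: 8×2122 − 166×96 = 1040
Denominator: √[(28608 − 27556)(10560 − 9216)] = √[1052 × 1344] = 1189.0702
r = 1040 / 1189.0702 ≈ 0.875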